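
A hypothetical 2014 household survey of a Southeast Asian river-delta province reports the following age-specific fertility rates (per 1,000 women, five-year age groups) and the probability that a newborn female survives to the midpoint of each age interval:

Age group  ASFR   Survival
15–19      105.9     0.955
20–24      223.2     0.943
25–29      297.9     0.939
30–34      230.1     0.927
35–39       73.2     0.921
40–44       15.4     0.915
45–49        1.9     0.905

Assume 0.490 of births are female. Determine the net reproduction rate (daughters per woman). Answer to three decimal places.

Proportion female at birth = 0.490.
Survival-weighted fertility by age (5·fₓ·Sₓ):
  15–19: 5 × 105.9/1000 × 0.955 = 0.50567
  20–24: 5 × 223.2/1000 × 0.943 = 1.05239
  25–29: 5 × 297.9/1000 × 0.939 = 1.39864
  30–34: 5 × 230.1/1000 × 0.927 = 1.06651
  35–39: 5 × 73.2/1000 × 0.921 = 0.33709
  40–44: 5 × 15.4/1000 × 0.915 = 0.07046
  45–49: 5 × 1.9/1000 × 0.905 = 0.00860
Sum = 4.43936
NRR = 0.490 × 4.43936 = 2.17529
NRR > 1, so each generation more than replaces itself.

2.175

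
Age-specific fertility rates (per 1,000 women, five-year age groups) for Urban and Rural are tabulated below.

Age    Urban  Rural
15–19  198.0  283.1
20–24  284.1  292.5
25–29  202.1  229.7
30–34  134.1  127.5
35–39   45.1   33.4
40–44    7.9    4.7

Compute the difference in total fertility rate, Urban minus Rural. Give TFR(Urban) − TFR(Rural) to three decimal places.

-0.498

Urban:
  Sum of ASFRs = 198.0 + 284.1 + 202.1 + 134.1 + 45.1 + 7.9 = 871.3
  TFR = 5 × 871.3 / 1000 = 4.3565
Rural:
  Sum of ASFRs = 283.1 + 292.5 + 229.7 + 127.5 + 33.4 + 4.7 = 970.9
  TFR = 5 × 970.9 / 1000 = 4.8545
Difference = 4.3565 − 4.8545 = -0.498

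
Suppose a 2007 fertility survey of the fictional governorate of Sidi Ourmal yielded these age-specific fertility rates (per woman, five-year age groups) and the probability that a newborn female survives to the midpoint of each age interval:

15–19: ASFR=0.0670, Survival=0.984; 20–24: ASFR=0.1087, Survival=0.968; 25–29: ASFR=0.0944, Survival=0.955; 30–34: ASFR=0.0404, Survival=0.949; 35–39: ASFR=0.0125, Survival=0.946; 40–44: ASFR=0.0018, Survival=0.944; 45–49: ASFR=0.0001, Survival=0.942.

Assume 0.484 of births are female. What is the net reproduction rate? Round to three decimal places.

0.758

Proportion female at birth = 0.484.
Each age group contributes 5 × ASFR × survival:
  15–19: 5 × 0.0670 × 0.984 = 0.32964
  20–24: 5 × 0.1087 × 0.968 = 0.52611
  25–29: 5 × 0.0944 × 0.955 = 0.45076
  30–34: 5 × 0.0404 × 0.949 = 0.19170
  35–39: 5 × 0.0125 × 0.946 = 0.05913
  40–44: 5 × 0.0018 × 0.944 = 0.00850
  45–49: 5 × 0.0001 × 0.942 = 0.00047
Sum = 1.56631
NRR = 0.484 × 1.56631 = 0.75809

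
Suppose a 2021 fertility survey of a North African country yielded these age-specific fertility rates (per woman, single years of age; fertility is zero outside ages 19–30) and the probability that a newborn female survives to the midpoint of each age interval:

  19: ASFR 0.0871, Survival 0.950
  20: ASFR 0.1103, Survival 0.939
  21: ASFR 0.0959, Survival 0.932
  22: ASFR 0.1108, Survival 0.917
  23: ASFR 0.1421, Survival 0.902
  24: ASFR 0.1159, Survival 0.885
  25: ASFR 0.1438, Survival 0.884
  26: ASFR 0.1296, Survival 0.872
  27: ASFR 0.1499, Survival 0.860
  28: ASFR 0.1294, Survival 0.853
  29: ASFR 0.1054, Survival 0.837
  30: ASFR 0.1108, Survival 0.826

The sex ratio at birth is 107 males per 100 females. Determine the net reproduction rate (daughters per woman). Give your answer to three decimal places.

0.612

Proportion female at birth = 100 / (100 + 107) = 0.48309.
Each age group contributes 1 × ASFR × survival:
  19: 1 × 0.0871 × 0.950 = 0.08275
  20: 1 × 0.1103 × 0.939 = 0.10357
  21: 1 × 0.0959 × 0.932 = 0.08938
  22: 1 × 0.1108 × 0.917 = 0.10160
  23: 1 × 0.1421 × 0.902 = 0.12817
  24: 1 × 0.1159 × 0.885 = 0.10257
  25: 1 × 0.1438 × 0.884 = 0.12712
  26: 1 × 0.1296 × 0.872 = 0.11301
  27: 1 × 0.1499 × 0.860 = 0.12891
  28: 1 × 0.1294 × 0.853 = 0.11038
  29: 1 × 0.1054 × 0.837 = 0.08822
  30: 1 × 0.1108 × 0.826 = 0.09152
Sum = 1.26720
NRR = 0.48309 × 1.26720 = 0.61217
An NRR under 1 implies long-run decline under these rates.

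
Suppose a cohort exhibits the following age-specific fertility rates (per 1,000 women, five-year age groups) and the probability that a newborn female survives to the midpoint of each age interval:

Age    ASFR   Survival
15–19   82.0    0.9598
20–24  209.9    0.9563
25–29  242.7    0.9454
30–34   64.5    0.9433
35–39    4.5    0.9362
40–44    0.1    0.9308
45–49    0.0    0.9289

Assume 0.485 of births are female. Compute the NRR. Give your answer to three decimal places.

1.392

Proportion female at birth = 0.485.
Weighting each age-specific rate by interval width and survival:
  15–19: 5 × 82.0/1000 × 0.9598 = 0.39352
  20–24: 5 × 209.9/1000 × 0.9563 = 1.00364
  25–29: 5 × 242.7/1000 × 0.9454 = 1.14724
  30–34: 5 × 64.5/1000 × 0.9433 = 0.30421
  35–39: 5 × 4.5/1000 × 0.9362 = 0.02106
  40–44: 5 × 0.1/1000 × 0.9308 = 0.00047
  45–49: 5 × 0.0/1000 × 0.9289 = 0.00000
Sum = 2.87014
NRR = 0.485 × 2.87014 = 1.39202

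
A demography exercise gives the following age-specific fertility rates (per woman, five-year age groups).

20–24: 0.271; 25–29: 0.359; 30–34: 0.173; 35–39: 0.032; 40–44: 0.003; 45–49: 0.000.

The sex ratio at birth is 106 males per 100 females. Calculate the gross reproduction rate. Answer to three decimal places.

Proportion female at birth = 100 / (100 + 106) = 0.48544.
Sum of ASFRs = 0.271 + 0.359 + 0.173 + 0.032 + 0.003 + 0.000 = 0.838
TFR = 5 × 0.838 = 4.19
GRR = 0.48544 × 4.19 = 2.03399

2.034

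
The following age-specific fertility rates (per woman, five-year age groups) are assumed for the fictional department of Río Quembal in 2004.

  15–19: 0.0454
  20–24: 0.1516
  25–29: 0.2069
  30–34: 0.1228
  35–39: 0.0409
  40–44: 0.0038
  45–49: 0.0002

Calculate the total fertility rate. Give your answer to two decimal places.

2.86

Sum of ASFRs = 0.0454 + 0.1516 + 0.2069 + 0.1228 + 0.0409 + 0.0038 + 0.0002 = 0.5716
TFR = 5 × 0.5716 = 2.858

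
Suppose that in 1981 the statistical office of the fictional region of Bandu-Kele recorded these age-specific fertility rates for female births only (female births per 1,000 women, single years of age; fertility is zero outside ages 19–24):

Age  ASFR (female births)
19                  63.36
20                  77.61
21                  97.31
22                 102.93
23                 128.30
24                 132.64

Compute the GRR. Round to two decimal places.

Sum of female ASFRs = 63.36 + 77.61 + 97.31 + 102.93 + 128.30 + 132.64 = 602.15
GRR = 602.15 / 1000 = 0.60215

0.60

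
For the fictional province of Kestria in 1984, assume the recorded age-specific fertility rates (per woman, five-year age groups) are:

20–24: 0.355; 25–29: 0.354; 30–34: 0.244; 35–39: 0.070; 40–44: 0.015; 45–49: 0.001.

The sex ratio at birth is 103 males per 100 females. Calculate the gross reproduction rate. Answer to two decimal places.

2.56

Proportion female at birth = 100 / (100 + 103) = 0.49261.
Sum of ASFRs = 0.355 + 0.354 + 0.244 + 0.070 + 0.015 + 0.001 = 1.039
TFR = 5 × 1.039 = 5.195
GRR = 0.49261 × 5.195 = 2.55911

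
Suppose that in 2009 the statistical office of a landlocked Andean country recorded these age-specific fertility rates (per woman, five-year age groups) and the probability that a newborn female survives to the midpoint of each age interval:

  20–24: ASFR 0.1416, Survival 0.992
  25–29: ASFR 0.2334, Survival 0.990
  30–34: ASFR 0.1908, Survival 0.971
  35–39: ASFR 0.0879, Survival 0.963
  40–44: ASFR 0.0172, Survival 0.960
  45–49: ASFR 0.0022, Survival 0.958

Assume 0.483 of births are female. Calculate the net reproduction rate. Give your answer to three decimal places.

1.594

Proportion female at birth = 0.483.
Survival-weighted fertility by age (5·fₓ·Sₓ):
  20–24: 5 × 0.1416 × 0.992 = 0.70234
  25–29: 5 × 0.2334 × 0.990 = 1.15533
  30–34: 5 × 0.1908 × 0.971 = 0.92633
  35–39: 5 × 0.0879 × 0.963 = 0.42324
  40–44: 5 × 0.0172 × 0.960 = 0.08256
  45–49: 5 × 0.0022 × 0.958 = 0.01054
Sum = 3.30034
NRR = 0.483 × 3.30034 = 1.59406
An NRR exceeding 1 indicates intrinsic growth under these rates.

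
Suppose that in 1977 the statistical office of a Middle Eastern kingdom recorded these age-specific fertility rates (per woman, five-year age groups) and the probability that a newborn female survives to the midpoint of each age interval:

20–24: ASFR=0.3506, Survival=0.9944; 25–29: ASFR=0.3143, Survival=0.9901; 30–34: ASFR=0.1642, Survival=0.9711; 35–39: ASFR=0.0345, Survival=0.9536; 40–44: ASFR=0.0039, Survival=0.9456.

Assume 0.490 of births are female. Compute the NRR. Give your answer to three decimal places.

Proportion female at birth = 0.490.
Survival-weighted fertility by age (5·fₓ·Sₓ):
  20–24: 5 × 0.3506 × 0.9944 = 1.74318
  25–29: 5 × 0.3143 × 0.9901 = 1.55594
  30–34: 5 × 0.1642 × 0.9711 = 0.79727
  35–39: 5 × 0.0345 × 0.9536 = 0.16450
  40–44: 5 × 0.0039 × 0.9456 = 0.01844
Sum = 4.27933
NRR = 0.490 × 4.27933 = 2.09687

2.097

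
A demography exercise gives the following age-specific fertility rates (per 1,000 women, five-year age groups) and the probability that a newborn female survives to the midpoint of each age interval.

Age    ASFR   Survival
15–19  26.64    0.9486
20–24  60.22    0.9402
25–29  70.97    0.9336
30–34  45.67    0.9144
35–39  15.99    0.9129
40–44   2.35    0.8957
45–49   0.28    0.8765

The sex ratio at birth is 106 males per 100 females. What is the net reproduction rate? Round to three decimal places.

0.502

Proportion female at birth = 100 / (100 + 106) = 0.48544.
Per-age-group product (5 × ASFR × survival probability):
  15–19: 5 × 26.64/1000 × 0.9486 = 0.12635
  20–24: 5 × 60.22/1000 × 0.9402 = 0.28309
  25–29: 5 × 70.97/1000 × 0.9336 = 0.33129
  30–34: 5 × 45.67/1000 × 0.9144 = 0.20880
  35–39: 5 × 15.99/1000 × 0.9129 = 0.07299
  40–44: 5 × 2.35/1000 × 0.8957 = 0.01052
  45–49: 5 × 0.28/1000 × 0.8765 = 0.00123
Sum = 1.03427
NRR = 0.48544 × 1.03427 = 0.50208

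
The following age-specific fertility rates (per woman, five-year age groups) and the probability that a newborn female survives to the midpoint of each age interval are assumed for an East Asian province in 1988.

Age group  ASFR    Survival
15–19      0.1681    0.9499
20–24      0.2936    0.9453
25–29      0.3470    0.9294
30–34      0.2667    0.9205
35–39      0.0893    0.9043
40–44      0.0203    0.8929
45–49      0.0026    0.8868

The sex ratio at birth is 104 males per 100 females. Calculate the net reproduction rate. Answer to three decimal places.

Proportion female at birth = 100 / (100 + 104) = 0.49020.
Per-age-group product (5 × ASFR × survival probability):
  15–19: 5 × 0.1681 × 0.9499 = 0.79839
  20–24: 5 × 0.2936 × 0.9453 = 1.38770
  25–29: 5 × 0.3470 × 0.9294 = 1.61251
  30–34: 5 × 0.2667 × 0.9205 = 1.22749
  35–39: 5 × 0.0893 × 0.9043 = 0.40377
  40–44: 5 × 0.0203 × 0.8929 = 0.09063
  45–49: 5 × 0.0026 × 0.8868 = 0.01153
Sum = 5.53202
NRR = 0.49020 × 5.53202 = 2.71180

2.712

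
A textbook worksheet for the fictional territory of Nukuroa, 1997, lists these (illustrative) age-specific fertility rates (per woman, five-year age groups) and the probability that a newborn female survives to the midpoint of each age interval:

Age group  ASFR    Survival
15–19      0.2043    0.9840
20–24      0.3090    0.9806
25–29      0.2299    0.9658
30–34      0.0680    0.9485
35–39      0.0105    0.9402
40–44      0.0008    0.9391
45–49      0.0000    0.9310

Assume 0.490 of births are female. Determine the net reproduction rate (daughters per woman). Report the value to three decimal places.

Proportion female at birth = 0.490.
Survival-weighted fertility by age (5·fₓ·Sₓ):
  15–19: 5 × 0.2043 × 0.9840 = 1.00516
  20–24: 5 × 0.3090 × 0.9806 = 1.51503
  25–29: 5 × 0.2299 × 0.9658 = 1.11019
  30–34: 5 × 0.0680 × 0.9485 = 0.32249
  35–39: 5 × 0.0105 × 0.9402 = 0.04936
  40–44: 5 × 0.0008 × 0.9391 = 0.00376
  45–49: 5 × 0.0000 × 0.9310 = 0.00000
Sum = 4.00599
NRR = 0.490 × 4.00599 = 1.96294
NRR > 1, so each generation more than replaces itself.

1.963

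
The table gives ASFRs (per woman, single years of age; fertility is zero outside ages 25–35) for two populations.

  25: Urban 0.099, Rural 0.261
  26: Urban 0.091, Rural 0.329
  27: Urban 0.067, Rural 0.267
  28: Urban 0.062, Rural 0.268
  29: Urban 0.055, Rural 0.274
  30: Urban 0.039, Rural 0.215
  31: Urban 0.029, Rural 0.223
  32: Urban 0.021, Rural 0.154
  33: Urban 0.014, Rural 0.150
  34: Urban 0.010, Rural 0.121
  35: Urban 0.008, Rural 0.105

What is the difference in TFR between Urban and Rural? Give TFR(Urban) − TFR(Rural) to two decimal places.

Urban:
  Sum of ASFRs = 0.099 + 0.091 + 0.067 + 0.062 + 0.055 + 0.039 + 0.029 + 0.021 + 0.014 + 0.010 + 0.008 = 0.495
  TFR = 0.495
Rural:
  Sum of ASFRs = 0.261 + 0.329 + 0.267 + 0.268 + 0.274 + 0.215 + 0.223 + 0.154 + 0.150 + 0.121 + 0.105 = 2.367
  TFR = 2.367
Difference = 0.495 − 2.367 = -1.872

-1.87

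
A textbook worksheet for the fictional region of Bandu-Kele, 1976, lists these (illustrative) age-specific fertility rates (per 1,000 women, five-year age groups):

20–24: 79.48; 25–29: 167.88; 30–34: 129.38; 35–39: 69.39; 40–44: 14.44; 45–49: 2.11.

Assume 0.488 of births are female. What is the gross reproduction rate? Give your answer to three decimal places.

1.129

Proportion female at birth = 0.488.
Sum of ASFRs = 79.48 + 167.88 + 129.38 + 69.39 + 14.44 + 2.11 = 462.68
TFR = 5 × 462.68 / 1000 = 2.3134
GRR = 0.488 × 2.3134 = 1.12894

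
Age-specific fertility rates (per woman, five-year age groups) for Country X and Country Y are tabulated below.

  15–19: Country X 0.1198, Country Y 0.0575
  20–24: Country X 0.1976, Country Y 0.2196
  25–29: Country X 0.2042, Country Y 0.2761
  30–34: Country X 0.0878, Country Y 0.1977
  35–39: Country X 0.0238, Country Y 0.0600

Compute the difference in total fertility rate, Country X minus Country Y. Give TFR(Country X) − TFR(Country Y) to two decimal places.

-0.89

Country X:
  Sum of ASFRs = 0.1198 + 0.1976 + 0.2042 + 0.0878 + 0.0238 = 0.6332
  TFR = 5 × 0.6332 = 3.166
Country Y:
  Sum of ASFRs = 0.0575 + 0.2196 + 0.2761 + 0.1977 + 0.0600 = 0.8109
  TFR = 5 × 0.8109 = 4.0545
Difference = 3.166 − 4.0545 = -0.8885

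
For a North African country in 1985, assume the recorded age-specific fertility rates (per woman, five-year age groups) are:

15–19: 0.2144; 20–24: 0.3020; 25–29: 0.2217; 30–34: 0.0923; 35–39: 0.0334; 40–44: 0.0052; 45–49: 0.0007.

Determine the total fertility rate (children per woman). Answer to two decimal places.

4.35

Sum of ASFRs = 0.2144 + 0.3020 + 0.2217 + 0.0923 + 0.0334 + 0.0052 + 0.0007 = 0.8697
TFR = 5 × 0.8697 = 4.3485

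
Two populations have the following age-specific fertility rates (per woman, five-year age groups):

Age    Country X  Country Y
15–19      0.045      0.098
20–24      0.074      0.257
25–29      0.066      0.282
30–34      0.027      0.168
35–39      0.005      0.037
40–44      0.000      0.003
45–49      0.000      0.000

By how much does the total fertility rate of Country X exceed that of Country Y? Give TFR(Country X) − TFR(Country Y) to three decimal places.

Country X:
  Sum of ASFRs = 0.045 + 0.074 + 0.066 + 0.027 + 0.005 + 0.000 + 0.000 = 0.217
  TFR = 5 × 0.217 = 1.085
Country Y:
  Sum of ASFRs = 0.098 + 0.257 + 0.282 + 0.168 + 0.037 + 0.003 + 0.000 = 0.845
  TFR = 5 × 0.845 = 4.225
Difference = 1.085 − 4.225 = -3.14

-3.140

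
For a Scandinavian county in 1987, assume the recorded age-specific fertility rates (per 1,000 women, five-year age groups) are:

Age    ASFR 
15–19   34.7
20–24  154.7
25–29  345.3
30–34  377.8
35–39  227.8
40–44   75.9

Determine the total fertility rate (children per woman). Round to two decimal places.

Sum of ASFRs = 34.7 + 154.7 + 345.3 + 377.8 + 227.8 + 75.9 = 1216.2
TFR = 5 × 1216.2 / 1000 = 6.081

6.08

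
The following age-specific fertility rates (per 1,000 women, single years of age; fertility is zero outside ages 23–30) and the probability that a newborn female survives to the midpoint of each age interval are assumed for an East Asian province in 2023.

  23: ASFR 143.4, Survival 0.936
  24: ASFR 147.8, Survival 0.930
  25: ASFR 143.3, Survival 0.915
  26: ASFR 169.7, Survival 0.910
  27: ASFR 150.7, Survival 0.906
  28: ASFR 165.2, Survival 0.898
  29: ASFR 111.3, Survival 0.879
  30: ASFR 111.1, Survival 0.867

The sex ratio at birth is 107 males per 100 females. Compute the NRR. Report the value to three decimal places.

0.501

Proportion female at birth = 100 / (100 + 107) = 0.48309.
Weighting each age-specific rate by interval width and survival:
  23: 1 × 143.4/1000 × 0.936 = 0.13422
  24: 1 × 147.8/1000 × 0.930 = 0.13745
  25: 1 × 143.3/1000 × 0.915 = 0.13112
  26: 1 × 169.7/1000 × 0.910 = 0.15443
  27: 1 × 150.7/1000 × 0.906 = 0.13653
  28: 1 × 165.2/1000 × 0.898 = 0.14835
  29: 1 × 111.3/1000 × 0.879 = 0.09783
  30: 1 × 111.1/1000 × 0.867 = 0.09632
Sum = 1.03625
NRR = 0.48309 × 1.03625 = 0.50060
With NRR below 1 the population is below replacement fertility.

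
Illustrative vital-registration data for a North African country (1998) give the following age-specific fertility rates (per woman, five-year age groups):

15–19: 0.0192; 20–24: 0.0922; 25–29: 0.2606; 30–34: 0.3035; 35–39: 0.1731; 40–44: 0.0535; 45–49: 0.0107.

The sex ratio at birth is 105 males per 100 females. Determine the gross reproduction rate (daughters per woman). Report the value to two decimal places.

2.23

Proportion female at birth = 100 / (100 + 105) = 0.48780.
Sum of ASFRs = 0.0192 + 0.0922 + 0.2606 + 0.3035 + 0.1731 + 0.0535 + 0.0107 = 0.9128
TFR = 5 × 0.9128 = 4.564
GRR = 0.48780 × 4.564 = 2.22632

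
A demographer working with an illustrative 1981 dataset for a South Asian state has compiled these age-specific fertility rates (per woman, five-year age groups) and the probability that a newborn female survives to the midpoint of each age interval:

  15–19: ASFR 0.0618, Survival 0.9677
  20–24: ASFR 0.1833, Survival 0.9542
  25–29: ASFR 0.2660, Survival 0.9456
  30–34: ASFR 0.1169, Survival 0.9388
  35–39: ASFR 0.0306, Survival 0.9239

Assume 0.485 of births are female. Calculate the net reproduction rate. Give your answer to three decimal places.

1.514

Proportion female at birth = 0.485.
Survival-weighted fertility by age (5·fₓ·Sₓ):
  15–19: 5 × 0.0618 × 0.9677 = 0.29902
  20–24: 5 × 0.1833 × 0.9542 = 0.87452
  25–29: 5 × 0.2660 × 0.9456 = 1.25765
  30–34: 5 × 0.1169 × 0.9388 = 0.54873
  35–39: 5 × 0.0306 × 0.9239 = 0.14136
Sum = 3.12128
NRR = 0.485 × 3.12128 = 1.51382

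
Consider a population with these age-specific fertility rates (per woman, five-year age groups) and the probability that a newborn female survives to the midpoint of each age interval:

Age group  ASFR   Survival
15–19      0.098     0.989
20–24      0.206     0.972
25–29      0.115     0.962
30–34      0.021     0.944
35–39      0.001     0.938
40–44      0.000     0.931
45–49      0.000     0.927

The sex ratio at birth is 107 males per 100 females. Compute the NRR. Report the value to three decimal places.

1.035

Proportion female at birth = 100 / (100 + 107) = 0.48309.
Each age group contributes 5 × ASFR × survival:
  15–19: 5 × 0.098 × 0.989 = 0.48461
  20–24: 5 × 0.206 × 0.972 = 1.00116
  25–29: 5 × 0.115 × 0.962 = 0.55315
  30–34: 5 × 0.021 × 0.944 = 0.09912
  35–39: 5 × 0.001 × 0.938 = 0.00469
  40–44: 5 × 0.000 × 0.931 = 0.00000
  45–49: 5 × 0.000 × 0.927 = 0.00000
Sum = 2.14273
NRR = 0.48309 × 2.14273 = 1.03513
With NRR above 1 the population is above replacement fertility.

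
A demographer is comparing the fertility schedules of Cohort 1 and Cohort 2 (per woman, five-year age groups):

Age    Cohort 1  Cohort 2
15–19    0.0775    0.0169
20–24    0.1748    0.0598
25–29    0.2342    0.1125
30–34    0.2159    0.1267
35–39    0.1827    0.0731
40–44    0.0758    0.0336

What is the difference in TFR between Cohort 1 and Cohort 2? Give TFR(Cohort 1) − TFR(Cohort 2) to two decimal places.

2.69

Cohort 1:
  Sum of ASFRs = 0.0775 + 0.1748 + 0.2342 + 0.2159 + 0.1827 + 0.0758 = 0.9609
  TFR = 5 × 0.9609 = 4.8045
Cohort 2:
  Sum of ASFRs = 0.0169 + 0.0598 + 0.1125 + 0.1267 + 0.0731 + 0.0336 = 0.4226
  TFR = 5 × 0.4226 = 2.113
Difference = 4.8045 − 2.113 = 2.6915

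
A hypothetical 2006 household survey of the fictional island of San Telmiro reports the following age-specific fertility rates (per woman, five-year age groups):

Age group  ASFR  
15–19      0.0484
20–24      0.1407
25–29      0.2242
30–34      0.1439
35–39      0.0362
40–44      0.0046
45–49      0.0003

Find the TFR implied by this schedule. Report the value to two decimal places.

Sum of ASFRs = 0.0484 + 0.1407 + 0.2242 + 0.1439 + 0.0362 + 0.0046 + 0.0003 = 0.5983
TFR = 5 × 0.5983 = 2.9915

2.99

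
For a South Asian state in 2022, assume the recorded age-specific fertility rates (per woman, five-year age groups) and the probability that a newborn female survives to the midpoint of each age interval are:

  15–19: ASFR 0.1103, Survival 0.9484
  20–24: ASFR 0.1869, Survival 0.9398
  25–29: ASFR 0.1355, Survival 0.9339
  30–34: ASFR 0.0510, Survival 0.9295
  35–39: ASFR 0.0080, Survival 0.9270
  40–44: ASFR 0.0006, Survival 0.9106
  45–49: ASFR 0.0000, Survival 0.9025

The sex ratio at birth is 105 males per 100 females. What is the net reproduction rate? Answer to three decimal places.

1.127

Proportion female at birth = 100 / (100 + 105) = 0.48780.
Each age group contributes 5 × ASFR × survival:
  15–19: 5 × 0.1103 × 0.9484 = 0.52304
  20–24: 5 × 0.1869 × 0.9398 = 0.87824
  25–29: 5 × 0.1355 × 0.9339 = 0.63272
  30–34: 5 × 0.0510 × 0.9295 = 0.23702
  35–39: 5 × 0.0080 × 0.9270 = 0.03708
  40–44: 5 × 0.0006 × 0.9106 = 0.00273
  45–49: 5 × 0.0000 × 0.9025 = 0.00000
Sum = 2.31083
NRR = 0.48780 × 2.31083 = 1.12722
An NRR exceeding 1 indicates intrinsic growth under these rates.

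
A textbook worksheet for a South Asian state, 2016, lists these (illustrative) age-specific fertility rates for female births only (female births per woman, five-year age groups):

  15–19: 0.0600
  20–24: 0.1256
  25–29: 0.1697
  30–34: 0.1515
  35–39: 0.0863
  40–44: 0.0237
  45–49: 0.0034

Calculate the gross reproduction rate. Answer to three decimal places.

Sum of female ASFRs = 0.0600 + 0.1256 + 0.1697 + 0.1515 + 0.0863 + 0.0237 + 0.0034 = 0.6202
GRR = 5 × 0.6202 = 3.101

3.101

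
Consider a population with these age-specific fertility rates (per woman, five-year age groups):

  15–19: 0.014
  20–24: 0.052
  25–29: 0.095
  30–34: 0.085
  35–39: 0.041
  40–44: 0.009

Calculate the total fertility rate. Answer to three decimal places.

1.480

Sum of ASFRs = 0.014 + 0.052 + 0.095 + 0.085 + 0.041 + 0.009 = 0.296
TFR = 5 × 0.296 = 1.48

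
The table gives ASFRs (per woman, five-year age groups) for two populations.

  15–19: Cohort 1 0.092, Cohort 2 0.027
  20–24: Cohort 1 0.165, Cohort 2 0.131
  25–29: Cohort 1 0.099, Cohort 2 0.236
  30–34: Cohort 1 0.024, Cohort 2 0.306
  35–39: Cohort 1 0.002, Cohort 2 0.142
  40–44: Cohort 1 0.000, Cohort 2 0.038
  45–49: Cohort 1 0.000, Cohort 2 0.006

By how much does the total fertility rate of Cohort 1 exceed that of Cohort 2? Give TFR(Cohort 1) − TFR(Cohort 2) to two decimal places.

-2.52

Cohort 1:
  Sum of ASFRs = 0.092 + 0.165 + 0.099 + 0.024 + 0.002 + 0.000 + 0.000 = 0.382
  TFR = 5 × 0.382 = 1.91
Cohort 2:
  Sum of ASFRs = 0.027 + 0.131 + 0.236 + 0.306 + 0.142 + 0.038 + 0.006 = 0.886
  TFR = 5 × 0.886 = 4.43
Difference = 1.91 − 4.43 = -2.52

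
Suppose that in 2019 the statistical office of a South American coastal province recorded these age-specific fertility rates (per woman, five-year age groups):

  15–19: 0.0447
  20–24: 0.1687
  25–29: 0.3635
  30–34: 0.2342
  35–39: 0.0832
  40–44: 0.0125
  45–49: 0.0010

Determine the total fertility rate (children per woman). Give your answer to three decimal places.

4.539

Sum of ASFRs = 0.0447 + 0.1687 + 0.3635 + 0.2342 + 0.0832 + 0.0125 + 0.0010 = 0.9078
TFR = 5 × 0.9078 = 4.539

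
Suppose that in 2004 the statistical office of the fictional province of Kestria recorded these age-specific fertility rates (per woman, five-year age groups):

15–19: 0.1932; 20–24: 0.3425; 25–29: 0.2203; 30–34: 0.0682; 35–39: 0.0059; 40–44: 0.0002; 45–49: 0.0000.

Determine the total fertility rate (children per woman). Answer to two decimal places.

4.15

Sum of ASFRs = 0.1932 + 0.3425 + 0.2203 + 0.0682 + 0.0059 + 0.0002 + 0.0000 = 0.8303
TFR = 5 × 0.8303 = 4.1515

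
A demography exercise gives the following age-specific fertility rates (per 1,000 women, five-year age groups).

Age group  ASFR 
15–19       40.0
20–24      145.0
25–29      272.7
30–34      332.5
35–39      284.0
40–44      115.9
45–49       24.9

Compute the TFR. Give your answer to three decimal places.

6.075

Sum of ASFRs = 40.0 + 145.0 + 272.7 + 332.5 + 284.0 + 115.9 + 24.9 = 1215.0
TFR = 5 × 1215.0 / 1000 = 6.075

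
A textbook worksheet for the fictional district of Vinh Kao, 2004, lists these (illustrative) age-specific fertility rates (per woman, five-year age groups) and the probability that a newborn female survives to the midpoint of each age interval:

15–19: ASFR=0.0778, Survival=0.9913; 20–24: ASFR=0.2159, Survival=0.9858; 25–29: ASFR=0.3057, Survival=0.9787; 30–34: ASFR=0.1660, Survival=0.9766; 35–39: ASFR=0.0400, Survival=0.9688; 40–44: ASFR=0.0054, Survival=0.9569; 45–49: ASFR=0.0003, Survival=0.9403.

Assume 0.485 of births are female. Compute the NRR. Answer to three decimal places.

1.929

Proportion female at birth = 0.485.
Survival-weighted fertility by age (5·fₓ·Sₓ):
  15–19: 5 × 0.0778 × 0.9913 = 0.38562
  20–24: 5 × 0.2159 × 0.9858 = 1.06417
  25–29: 5 × 0.3057 × 0.9787 = 1.49594
  30–34: 5 × 0.1660 × 0.9766 = 0.81058
  35–39: 5 × 0.0400 × 0.9688 = 0.19376
  40–44: 5 × 0.0054 × 0.9569 = 0.02584
  45–49: 5 × 0.0003 × 0.9403 = 0.00141
Sum = 3.97732
NRR = 0.485 × 3.97732 = 1.92900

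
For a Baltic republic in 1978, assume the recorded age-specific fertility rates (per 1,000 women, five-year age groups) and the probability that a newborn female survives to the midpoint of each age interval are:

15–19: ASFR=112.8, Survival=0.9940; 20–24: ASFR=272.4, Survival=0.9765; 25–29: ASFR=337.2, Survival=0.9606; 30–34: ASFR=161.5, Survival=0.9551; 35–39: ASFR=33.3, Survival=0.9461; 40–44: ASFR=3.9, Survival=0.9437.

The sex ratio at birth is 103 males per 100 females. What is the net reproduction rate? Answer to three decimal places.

Proportion female at birth = 100 / (100 + 103) = 0.49261.
Each age group contributes 5 × ASFR × survival:
  15–19: 5 × 112.8/1000 × 0.9940 = 0.56062
  20–24: 5 × 272.4/1000 × 0.9765 = 1.32999
  25–29: 5 × 337.2/1000 × 0.9606 = 1.61957
  30–34: 5 × 161.5/1000 × 0.9551 = 0.77124
  35–39: 5 × 33.3/1000 × 0.9461 = 0.15753
  40–44: 5 × 3.9/1000 × 0.9437 = 0.01840
Sum = 4.45735
NRR = 0.49261 × 4.45735 = 2.19574
An NRR exceeding 1 indicates intrinsic growth under these rates.

2.196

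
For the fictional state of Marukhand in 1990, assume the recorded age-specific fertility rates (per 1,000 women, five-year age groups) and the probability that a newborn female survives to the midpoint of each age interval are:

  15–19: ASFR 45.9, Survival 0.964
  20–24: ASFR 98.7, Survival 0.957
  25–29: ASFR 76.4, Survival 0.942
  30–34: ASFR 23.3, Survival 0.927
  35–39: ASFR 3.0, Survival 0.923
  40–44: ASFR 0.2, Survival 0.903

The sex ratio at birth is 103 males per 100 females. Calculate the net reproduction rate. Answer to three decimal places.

0.579

Proportion female at birth = 100 / (100 + 103) = 0.49261.
Weighting each age-specific rate by interval width and survival:
  15–19: 5 × 45.9/1000 × 0.964 = 0.22124
  20–24: 5 × 98.7/1000 × 0.957 = 0.47228
  25–29: 5 × 76.4/1000 × 0.942 = 0.35984
  30–34: 5 × 23.3/1000 × 0.927 = 0.10800
  35–39: 5 × 3.0/1000 × 0.923 = 0.01385
  40–44: 5 × 0.2/1000 × 0.903 = 0.00090
Sum = 1.17611
NRR = 0.49261 × 1.17611 = 0.57936
With NRR below 1 the population is below replacement fertility.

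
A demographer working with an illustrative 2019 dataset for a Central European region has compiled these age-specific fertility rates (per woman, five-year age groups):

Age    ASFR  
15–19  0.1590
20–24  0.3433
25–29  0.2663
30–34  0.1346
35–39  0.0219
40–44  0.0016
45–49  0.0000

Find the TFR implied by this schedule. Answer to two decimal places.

4.63

Sum of ASFRs = 0.1590 + 0.3433 + 0.2663 + 0.1346 + 0.0219 + 0.0016 + 0.0000 = 0.9267
TFR = 5 × 0.9267 = 4.6335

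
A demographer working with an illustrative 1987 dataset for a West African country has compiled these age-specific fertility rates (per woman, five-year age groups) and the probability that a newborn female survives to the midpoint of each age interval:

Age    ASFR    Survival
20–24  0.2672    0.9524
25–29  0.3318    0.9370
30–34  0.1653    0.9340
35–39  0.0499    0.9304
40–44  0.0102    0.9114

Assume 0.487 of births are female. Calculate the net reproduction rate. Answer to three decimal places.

1.888

Proportion female at birth = 0.487.
Survival-weighted fertility by age (5·fₓ·Sₓ):
  20–24: 5 × 0.2672 × 0.9524 = 1.27241
  25–29: 5 × 0.3318 × 0.9370 = 1.55448
  30–34: 5 × 0.1653 × 0.9340 = 0.77195
  35–39: 5 × 0.0499 × 0.9304 = 0.23213
  40–44: 5 × 0.0102 × 0.9114 = 0.04648
Sum = 3.87745
NRR = 0.487 × 3.87745 = 1.88832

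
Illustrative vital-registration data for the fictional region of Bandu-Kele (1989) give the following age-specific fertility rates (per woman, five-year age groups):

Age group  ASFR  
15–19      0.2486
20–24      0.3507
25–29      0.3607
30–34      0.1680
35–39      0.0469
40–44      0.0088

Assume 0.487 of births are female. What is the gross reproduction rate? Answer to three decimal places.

2.882

Proportion female at birth = 0.487.
Sum of ASFRs = 0.2486 + 0.3507 + 0.3607 + 0.1680 + 0.0469 + 0.0088 = 1.1837
TFR = 5 × 1.1837 = 5.9185
GRR = 0.487 × 5.9185 = 2.88231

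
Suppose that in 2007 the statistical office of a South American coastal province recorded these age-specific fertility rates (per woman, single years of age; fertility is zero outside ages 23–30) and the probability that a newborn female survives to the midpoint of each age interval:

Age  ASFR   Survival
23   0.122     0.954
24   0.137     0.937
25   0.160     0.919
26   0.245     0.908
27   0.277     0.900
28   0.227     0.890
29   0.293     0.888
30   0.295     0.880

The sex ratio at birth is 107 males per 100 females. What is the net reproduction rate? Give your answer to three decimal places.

Proportion female at birth = 100 / (100 + 107) = 0.48309.
Survival-weighted fertility by age (1·fₓ·Sₓ):
  23: 1 × 0.122 × 0.954 = 0.11639
  24: 1 × 0.137 × 0.937 = 0.12837
  25: 1 × 0.160 × 0.919 = 0.14704
  26: 1 × 0.245 × 0.908 = 0.22246
  27: 1 × 0.277 × 0.900 = 0.24930
  28: 1 × 0.227 × 0.890 = 0.20203
  29: 1 × 0.293 × 0.888 = 0.26018
  30: 1 × 0.295 × 0.880 = 0.25960
Sum = 1.58537
NRR = 0.48309 × 1.58537 = 0.76588

0.766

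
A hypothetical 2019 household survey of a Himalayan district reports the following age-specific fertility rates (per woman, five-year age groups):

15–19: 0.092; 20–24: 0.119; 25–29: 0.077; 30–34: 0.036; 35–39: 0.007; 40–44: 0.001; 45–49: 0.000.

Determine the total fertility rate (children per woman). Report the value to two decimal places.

1.66

Sum of ASFRs = 0.092 + 0.119 + 0.077 + 0.036 + 0.007 + 0.001 + 0.000 = 0.332
TFR = 5 × 0.332 = 1.66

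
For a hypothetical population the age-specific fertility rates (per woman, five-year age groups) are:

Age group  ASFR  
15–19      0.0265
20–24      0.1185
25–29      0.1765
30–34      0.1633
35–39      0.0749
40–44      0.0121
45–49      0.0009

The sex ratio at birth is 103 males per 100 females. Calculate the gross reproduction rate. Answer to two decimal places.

Proportion female at birth = 100 / (100 + 103) = 0.49261.
Sum of ASFRs = 0.0265 + 0.1185 + 0.1765 + 0.1633 + 0.0749 + 0.0121 + 0.0009 = 0.5727
TFR = 5 × 0.5727 = 2.8635
GRR = 0.49261 × 2.8635 = 1.41059

1.41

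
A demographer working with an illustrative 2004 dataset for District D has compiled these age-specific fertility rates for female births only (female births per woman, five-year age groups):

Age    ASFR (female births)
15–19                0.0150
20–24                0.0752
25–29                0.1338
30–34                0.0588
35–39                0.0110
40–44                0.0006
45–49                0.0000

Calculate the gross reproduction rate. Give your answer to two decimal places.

1.47

Sum of female ASFRs = 0.0150 + 0.0752 + 0.1338 + 0.0588 + 0.0110 + 0.0006 + 0.0000 = 0.2944
GRR = 5 × 0.2944 = 1.472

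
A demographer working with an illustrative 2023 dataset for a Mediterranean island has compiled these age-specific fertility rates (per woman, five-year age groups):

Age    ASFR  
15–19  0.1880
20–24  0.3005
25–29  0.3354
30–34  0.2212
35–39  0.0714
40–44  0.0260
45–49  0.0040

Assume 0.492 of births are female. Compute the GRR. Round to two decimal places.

2.82

Proportion female at birth = 0.492.
Sum of ASFRs = 0.1880 + 0.3005 + 0.3354 + 0.2212 + 0.0714 + 0.0260 + 0.0040 = 1.1465
TFR = 5 × 1.1465 = 5.7325
GRR = 0.492 × 5.7325 = 2.82039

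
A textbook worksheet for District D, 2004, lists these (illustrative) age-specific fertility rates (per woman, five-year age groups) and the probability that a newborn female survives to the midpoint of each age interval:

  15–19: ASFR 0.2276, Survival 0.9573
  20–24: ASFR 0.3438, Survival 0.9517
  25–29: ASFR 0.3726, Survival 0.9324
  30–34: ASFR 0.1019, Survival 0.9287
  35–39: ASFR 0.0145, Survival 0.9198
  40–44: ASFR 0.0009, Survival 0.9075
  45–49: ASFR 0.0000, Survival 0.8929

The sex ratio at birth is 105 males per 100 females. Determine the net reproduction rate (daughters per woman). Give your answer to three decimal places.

2.442

Proportion female at birth = 100 / (100 + 105) = 0.48780.
Weighting each age-specific rate by interval width and survival:
  15–19: 5 × 0.2276 × 0.9573 = 1.08941
  20–24: 5 × 0.3438 × 0.9517 = 1.63597
  25–29: 5 × 0.3726 × 0.9324 = 1.73706
  30–34: 5 × 0.1019 × 0.9287 = 0.47317
  35–39: 5 × 0.0145 × 0.9198 = 0.06669
  40–44: 5 × 0.0009 × 0.9075 = 0.00408
  45–49: 5 × 0.0000 × 0.8929 = 0.00000
Sum = 5.00638
NRR = 0.48780 × 5.00638 = 2.44211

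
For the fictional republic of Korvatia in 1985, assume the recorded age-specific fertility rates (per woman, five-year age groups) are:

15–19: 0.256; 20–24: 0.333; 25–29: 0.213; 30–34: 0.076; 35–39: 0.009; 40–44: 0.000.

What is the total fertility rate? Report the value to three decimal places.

Sum of ASFRs = 0.256 + 0.333 + 0.213 + 0.076 + 0.009 + 0.000 = 0.887
TFR = 5 × 0.887 = 4.435

4.435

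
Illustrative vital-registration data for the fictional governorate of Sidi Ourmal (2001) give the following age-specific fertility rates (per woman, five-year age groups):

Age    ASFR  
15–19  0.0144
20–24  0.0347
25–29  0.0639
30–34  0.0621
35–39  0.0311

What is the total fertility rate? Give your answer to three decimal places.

1.031

Sum of ASFRs = 0.0144 + 0.0347 + 0.0639 + 0.0621 + 0.0311 = 0.2062
TFR = 5 × 0.2062 = 1.031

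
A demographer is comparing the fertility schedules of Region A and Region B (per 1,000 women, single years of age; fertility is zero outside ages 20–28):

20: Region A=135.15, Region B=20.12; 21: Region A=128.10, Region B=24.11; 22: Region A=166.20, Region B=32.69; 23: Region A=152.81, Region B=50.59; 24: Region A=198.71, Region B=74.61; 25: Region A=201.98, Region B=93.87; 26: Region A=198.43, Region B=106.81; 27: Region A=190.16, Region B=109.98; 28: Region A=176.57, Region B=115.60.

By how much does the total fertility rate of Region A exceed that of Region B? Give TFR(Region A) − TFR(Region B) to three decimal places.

Region A:
  Sum of ASFRs = 135.15 + 128.10 + 166.20 + 152.81 + 198.71 + 201.98 + 198.43 + 190.16 + 176.57 = 1548.11
  TFR = 1548.11 / 1000 = 1.54811
Region B:
  Sum of ASFRs = 20.12 + 24.11 + 32.69 + 50.59 + 74.61 + 93.87 + 106.81 + 109.98 + 115.60 = 628.38
  TFR = 628.38 / 1000 = 0.62838
Difference = 1.54811 − 0.62838 = 0.91973

0.920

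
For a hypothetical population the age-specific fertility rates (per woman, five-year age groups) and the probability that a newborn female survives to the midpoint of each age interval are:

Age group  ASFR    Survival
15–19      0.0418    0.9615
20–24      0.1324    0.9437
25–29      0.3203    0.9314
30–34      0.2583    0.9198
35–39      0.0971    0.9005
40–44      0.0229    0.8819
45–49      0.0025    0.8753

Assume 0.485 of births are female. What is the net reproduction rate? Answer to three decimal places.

Proportion female at birth = 0.485.
Survival-weighted fertility by age (5·fₓ·Sₓ):
  15–19: 5 × 0.0418 × 0.9615 = 0.20095
  20–24: 5 × 0.1324 × 0.9437 = 0.62473
  25–29: 5 × 0.3203 × 0.9314 = 1.49164
  30–34: 5 × 0.2583 × 0.9198 = 1.18792
  35–39: 5 × 0.0971 × 0.9005 = 0.43719
  40–44: 5 × 0.0229 × 0.8819 = 0.10098
  45–49: 5 × 0.0025 × 0.8753 = 0.01094
Sum = 4.05435
NRR = 0.485 × 4.05435 = 1.96636
An NRR exceeding 1 indicates intrinsic growth under these rates.

1.966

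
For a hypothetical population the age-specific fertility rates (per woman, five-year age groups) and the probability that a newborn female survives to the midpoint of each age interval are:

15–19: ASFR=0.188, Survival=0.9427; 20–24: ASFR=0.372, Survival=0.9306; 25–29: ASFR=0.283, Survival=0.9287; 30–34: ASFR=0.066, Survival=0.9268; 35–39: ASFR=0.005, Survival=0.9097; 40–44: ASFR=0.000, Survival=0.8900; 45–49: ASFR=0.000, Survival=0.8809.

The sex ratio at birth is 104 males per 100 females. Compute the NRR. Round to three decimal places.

Proportion female at birth = 100 / (100 + 104) = 0.49020.
Each age group contributes 5 × ASFR × survival:
  15–19: 5 × 0.188 × 0.9427 = 0.88614
  20–24: 5 × 0.372 × 0.9306 = 1.73092
  25–29: 5 × 0.283 × 0.9287 = 1.31411
  30–34: 5 × 0.066 × 0.9268 = 0.30584
  35–39: 5 × 0.005 × 0.9097 = 0.02274
  40–44: 5 × 0.000 × 0.8900 = 0.00000
  45–49: 5 × 0.000 × 0.8809 = 0.00000
Sum = 4.25975
NRR = 0.49020 × 4.25975 = 2.08813

2.088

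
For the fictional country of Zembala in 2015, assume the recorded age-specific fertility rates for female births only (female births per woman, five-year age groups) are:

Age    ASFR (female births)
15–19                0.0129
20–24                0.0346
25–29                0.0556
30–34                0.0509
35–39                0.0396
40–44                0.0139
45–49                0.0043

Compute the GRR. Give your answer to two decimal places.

Sum of female ASFRs = 0.0129 + 0.0346 + 0.0556 + 0.0509 + 0.0396 + 0.0139 + 0.0043 = 0.2118
GRR = 5 × 0.2118 = 1.059

1.06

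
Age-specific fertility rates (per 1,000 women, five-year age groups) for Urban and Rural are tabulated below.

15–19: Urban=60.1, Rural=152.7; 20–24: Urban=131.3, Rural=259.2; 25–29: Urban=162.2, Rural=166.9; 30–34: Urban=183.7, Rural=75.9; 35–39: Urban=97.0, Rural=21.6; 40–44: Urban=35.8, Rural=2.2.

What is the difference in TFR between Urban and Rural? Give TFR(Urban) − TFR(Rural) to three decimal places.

Urban:
  Sum of ASFRs = 60.1 + 131.3 + 162.2 + 183.7 + 97.0 + 35.8 = 670.1
  TFR = 5 × 670.1 / 1000 = 3.3505
Rural:
  Sum of ASFRs = 152.7 + 259.2 + 166.9 + 75.9 + 21.6 + 2.2 = 678.5
  TFR = 5 × 678.5 / 1000 = 3.3925
Difference = 3.3505 − 3.3925 = -0.042

-0.042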